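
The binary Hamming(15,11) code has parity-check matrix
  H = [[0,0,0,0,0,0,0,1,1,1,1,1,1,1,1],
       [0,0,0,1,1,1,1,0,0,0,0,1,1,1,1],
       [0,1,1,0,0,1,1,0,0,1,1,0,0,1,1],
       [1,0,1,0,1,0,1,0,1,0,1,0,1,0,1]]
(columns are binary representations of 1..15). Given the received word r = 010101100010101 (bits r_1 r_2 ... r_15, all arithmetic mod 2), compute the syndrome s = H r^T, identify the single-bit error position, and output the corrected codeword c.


s = (1, 1, 1, 0)^T, error position = 14, corrected codeword c = 010101100010111

Compute s = H r^T mod 2 one row at a time:
  s_1 = 0 + 0 + 0 + 1 + 0 + 1 + 0 + 1 = 3 ≡ 1 (mod 2).
  s_2 = 1 + 0 + 1 + 1 + 0 + 1 + 0 + 1 = 5 ≡ 1 (mod 2).
  s_3 = 1 + 0 + 1 + 1 + 0 + 1 + 0 + 1 = 5 ≡ 1 (mod 2).
  s_4 = 0 + 0 + 0 + 1 + 0 + 1 + 1 + 1 = 4 ≡ 0 (mod 2).
s = (1, 1, 1, 0)^T — this equals column 14 of H (binary 1110), so error is at position 14.
Correct: flip bit 14 of r = 010101100010101 to get c = 010101100010111.


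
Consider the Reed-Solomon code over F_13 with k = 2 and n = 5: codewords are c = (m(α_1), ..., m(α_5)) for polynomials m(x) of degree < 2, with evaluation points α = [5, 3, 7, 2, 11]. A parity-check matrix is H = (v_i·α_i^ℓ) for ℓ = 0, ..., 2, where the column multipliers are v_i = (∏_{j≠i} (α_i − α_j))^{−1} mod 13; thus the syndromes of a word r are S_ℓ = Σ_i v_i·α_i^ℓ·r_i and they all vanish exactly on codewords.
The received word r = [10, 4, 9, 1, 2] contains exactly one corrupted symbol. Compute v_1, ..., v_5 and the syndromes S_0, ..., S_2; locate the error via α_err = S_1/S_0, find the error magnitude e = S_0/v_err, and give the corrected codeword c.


S = (5, 9, 11), error at position 3, error magnitude e = 6, c = [10, 4, 3, 1, 2].

Step 1: column multipliers v_i = (∏_{j≠i}(α_i − α_j))^{−1} mod 13.
  i = 1 (α = 5): (5−3)(5−7)(5−2)(5−11) = 2·(−2)·3·(−6) = 72 ≡ 7, so v_1 = 7^{−1} = 2 (mod 13).
  i = 2 (α = 3): (3−5)(3−7)(3−2)(3−11) = (−2)·(−4)·1·(−8) = −64 ≡ 1, so v_2 = 1^{−1} = 1 (mod 13).
  i = 3 (α = 7): (7−5)(7−3)(7−2)(7−11) = 2·4·5·(−4) = −160 ≡ 9, so v_3 = 9^{−1} = 3 (mod 13).
  i = 4 (α = 2): (2−5)(2−3)(2−7)(2−11) = (−3)·(−1)·(−5)·(−9) = 135 ≡ 5, so v_4 = 5^{−1} = 8 (mod 13).
  i = 5 (α = 11): (11−5)(11−3)(11−7)(11−2) = 6·8·4·9 = 1728 ≡ 12, so v_5 = 12^{−1} = 12 (mod 13).
  v = [2, 1, 3, 8, 12].
Step 2: syndromes of r = [10, 4, 9, 1, 2] (all sums mod 13).
  S_0 = Σ v_i r_i = 2·10 + 1·4 + 3·9 + 8·1 + 12·2 = 83 ≡ 5.
  S_1 = Σ v_i α_i r_i = 2·5·10 + 1·3·4 + 3·7·9 + 8·2·1 + 12·11·2 = 581 ≡ 9.
  α_i^2 mod 13 = [12, 9, 10, 4, 4].
  S_2 = Σ v_i α_i^2 r_i = 2·12·10 + 1·9·4 + 3·10·9 + 8·4·1 + 12·4·2 = 674 ≡ 11.
  S = (5, 9, 11) ≠ 0, so r is not a codeword (an error is present).
Step 3: locate the error. For a single error e at position i, S_ℓ = v_i·e·α_i^ℓ, so α_err = S_1/S_0.
  S_0^{−1} = 5^{−1} = 8 (mod 13), so α_err = 9·8 = 72 ≡ 7 = α_3. Error position i = 3.
  Consistency check: S_2/S_1 = 11·3 = 33 ≡ 7 = α_err ✓ (single-error assumption holds).
Step 4: error magnitude e = S_0/v_3 = S_0·∏_{j≠3}(α_3 − α_j) = 5·9 = 45 ≡ 6 (mod 13).
Step 5: correct position 3: c_3 = r_3 − e = 9 − 6 ≡ 3 (mod 13). Hence c = [10, 4, 3, 1, 2].
  Check: interpolating c through the α_i gives m(x) = 8 + 3·x (degree < 2) with m(α_i) = c_i for every i, so c is indeed a codeword.


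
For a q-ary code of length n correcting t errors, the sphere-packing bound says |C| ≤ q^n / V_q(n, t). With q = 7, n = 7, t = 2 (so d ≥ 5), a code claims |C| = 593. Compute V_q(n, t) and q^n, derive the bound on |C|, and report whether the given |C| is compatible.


V_q(n, t) = 799, q^n = 823543, Hamming bound = 1030, |C| = 593 ≤ bound (satisfied).

Step 1: Compute V_q(n, t) = Σ_{j=0}^2 C(n, j) (q−1)^j.
  j = 0: C(7,0)·(6)^0 = 1·1 = 1.
  j = 1: C(7,1)·(6)^1 = 7·6 = 42.
  j = 2: C(7,2)·(6)^2 = 21·36 = 756.
  V_q(n, t) = 1 + 42 + 756 = 799.
Step 2: q^n = 7^7 = 823543.
Step 3: Hamming bound ⌊q^n / V_q(n,t)⌋ = ⌊823543/799⌋ = 1030.
Step 4: Compare |C| = 593 to 1030: satisfied.
The claimed |C| lies below the Hamming bound.


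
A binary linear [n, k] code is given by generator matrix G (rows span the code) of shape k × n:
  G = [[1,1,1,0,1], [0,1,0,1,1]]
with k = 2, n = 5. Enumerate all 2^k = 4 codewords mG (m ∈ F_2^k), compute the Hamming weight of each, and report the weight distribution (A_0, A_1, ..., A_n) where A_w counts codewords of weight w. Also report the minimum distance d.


Weight distribution: A_0 = 1, A_3 = 2, A_4 = 1. Minimum distance d = 3.

Enumerate all 2^2 = 4 messages m ∈ F_2^2.
For each, compute codeword c = mG in F_2^5, then tally its weight.
  m = 00 → c = 00000, weight = 0.
  m = 10 → c = 11101, weight = 4.
  m = 01 → c = 01011, weight = 3.
  m = 11 → c = 10110, weight = 3.
Tally weights:
  weight 0: 1 codewords.
  weight 3: 2 codewords.
  weight 4: 1 codewords.
Minimum distance d = smallest w > 0 with A_w > 0 = 3.
Sanity: Σ A_w = 4 = 2^2 = 4 ✓.


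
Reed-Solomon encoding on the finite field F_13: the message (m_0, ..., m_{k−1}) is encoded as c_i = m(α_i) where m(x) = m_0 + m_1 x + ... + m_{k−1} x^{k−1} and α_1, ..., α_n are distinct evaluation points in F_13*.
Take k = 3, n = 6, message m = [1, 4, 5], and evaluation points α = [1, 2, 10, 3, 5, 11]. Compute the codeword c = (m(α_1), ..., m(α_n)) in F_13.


c = [10, 3, 8, 6, 3, 0]

Message polynomial: m(x) = 1 + 4·x + 5·x^2 (mod 13).
For each evaluation point α_i, compute m(α_i) mod 13:
  α_1 = 1: Horner steps 5 → 9 → 10, so m(1) = 10.
  α_2 = 2: Horner steps 5 → 1 → 3, so m(2) = 3.
  α_3 = 10: Horner steps 5 → 2 → 8, so m(10) = 8.
  α_4 = 3: Horner steps 5 → 6 → 6, so m(3) = 6.
  α_5 = 5: Horner steps 5 → 3 → 3, so m(5) = 3.
  α_6 = 11: Horner steps 5 → 7 → 0, so m(11) = 0.
Codeword c = [10, 3, 8, 6, 3, 0] ∈ F_13^6.


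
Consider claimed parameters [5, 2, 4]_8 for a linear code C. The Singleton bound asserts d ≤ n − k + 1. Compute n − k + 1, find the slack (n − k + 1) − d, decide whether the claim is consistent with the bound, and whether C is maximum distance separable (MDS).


Singleton RHS = n − k + 1 = 4, slack = 0, bound satisfied, MDS.

Singleton bound: d ≤ n − k + 1.
Here n = 5, k = 2, so n − k + 1 = 4.
Given d = 4, check d ≤ 4: YES.
Slack = (n − k + 1) − d = 0.
The code is MDS (slack = 0).
Description: the claimed parameters are [5, 2, 4]_8; such a code would be MDS (meets Singleton bound).


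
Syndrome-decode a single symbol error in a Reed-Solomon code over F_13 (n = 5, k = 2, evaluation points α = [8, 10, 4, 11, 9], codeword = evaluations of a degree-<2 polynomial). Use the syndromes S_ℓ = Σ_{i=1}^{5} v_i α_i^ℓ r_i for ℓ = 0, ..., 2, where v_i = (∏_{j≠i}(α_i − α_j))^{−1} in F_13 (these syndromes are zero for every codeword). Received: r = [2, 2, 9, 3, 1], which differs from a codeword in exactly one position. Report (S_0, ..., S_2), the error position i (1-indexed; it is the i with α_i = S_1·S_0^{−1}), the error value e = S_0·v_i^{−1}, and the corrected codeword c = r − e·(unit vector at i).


S = (1, 8, 12), error at position 1, error magnitude e = 2, c = [0, 2, 9, 3, 1].

Step 1: column multipliers v_i = (∏_{j≠i}(α_i − α_j))^{−1} mod 13.
  i = 1 (α = 8): (8−10)(8−4)(8−11)(8−9) = (−2)·4·(−3)·(−1) = −24 ≡ 2, so v_1 = 2^{−1} = 7 (mod 13).
  i = 2 (α = 10): (10−8)(10−4)(10−11)(10−9) = 2·6·(−1)·1 = −12 ≡ 1, so v_2 = 1^{−1} = 1 (mod 13).
  i = 3 (α = 4): (4−8)(4−10)(4−11)(4−9) = (−4)·(−6)·(−7)·(−5) = 840 ≡ 8, so v_3 = 8^{−1} = 5 (mod 13).
  i = 4 (α = 11): (11−8)(11−10)(11−4)(11−9) = 3·1·7·2 = 42 ≡ 3, so v_4 = 3^{−1} = 9 (mod 13).
  i = 5 (α = 9): (9−8)(9−10)(9−4)(9−11) = 1·(−1)·5·(−2) = 10 ≡ 10, so v_5 = 10^{−1} = 4 (mod 13).
  v = [7, 1, 5, 9, 4].
Step 2: syndromes of r = [2, 2, 9, 3, 1] (all sums mod 13).
  S_0 = Σ v_i r_i = 7·2 + 1·2 + 5·9 + 9·3 + 4·1 = 92 ≡ 1.
  S_1 = Σ v_i α_i r_i = 7·8·2 + 1·10·2 + 5·4·9 + 9·11·3 + 4·9·1 = 645 ≡ 8.
  α_i^2 mod 13 = [12, 9, 3, 4, 3].
  S_2 = Σ v_i α_i^2 r_i = 7·12·2 + 1·9·2 + 5·3·9 + 9·4·3 + 4·3·1 = 441 ≡ 12.
  S = (1, 8, 12) ≠ 0, so r is not a codeword (an error is present).
Step 3: locate the error. For a single error e at position i, S_ℓ = v_i·e·α_i^ℓ, so α_err = S_1/S_0.
  S_0^{−1} = 1^{−1} = 1 (mod 13), so α_err = 8·1 = 8 ≡ 8 = α_1. Error position i = 1.
  Consistency check: S_2/S_1 = 12·5 = 60 ≡ 8 = α_err ✓ (single-error assumption holds).
Step 4: error magnitude e = S_0/v_1 = S_0·∏_{j≠1}(α_1 − α_j) = 1·2 = 2 ≡ 2 (mod 13).
Step 5: correct position 1: c_1 = r_1 − e = 2 − 2 ≡ 0 (mod 13). Hence c = [0, 2, 9, 3, 1].
  Check: interpolating c through the α_i gives m(x) = 5 + 1·x (degree < 2) with m(α_i) = c_i for every i, so c is indeed a codeword.


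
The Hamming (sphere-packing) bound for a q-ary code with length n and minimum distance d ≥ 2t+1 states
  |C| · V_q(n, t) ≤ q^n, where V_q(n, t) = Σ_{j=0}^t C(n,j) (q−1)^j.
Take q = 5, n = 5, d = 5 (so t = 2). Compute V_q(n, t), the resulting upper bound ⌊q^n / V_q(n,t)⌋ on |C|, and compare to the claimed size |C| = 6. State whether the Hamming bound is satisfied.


V_q(n, t) = 181, q^n = 3125, Hamming bound = 17, |C| = 6 ≤ bound (satisfied).

Step 1: Compute V_q(n, t) = Σ_{j=0}^2 C(n, j) (q−1)^j.
  j = 0: C(5,0)·(4)^0 = 1·1 = 1.
  j = 1: C(5,1)·(4)^1 = 5·4 = 20.
  j = 2: C(5,2)·(4)^2 = 10·16 = 160.
  V_q(n, t) = 1 + 20 + 160 = 181.
Step 2: q^n = 5^5 = 3125.
Step 3: Hamming bound ⌊q^n / V_q(n,t)⌋ = ⌊3125/181⌋ = 17.
Step 4: Compare |C| = 6 to 17: satisfied.
The claimed |C| lies below the Hamming bound.


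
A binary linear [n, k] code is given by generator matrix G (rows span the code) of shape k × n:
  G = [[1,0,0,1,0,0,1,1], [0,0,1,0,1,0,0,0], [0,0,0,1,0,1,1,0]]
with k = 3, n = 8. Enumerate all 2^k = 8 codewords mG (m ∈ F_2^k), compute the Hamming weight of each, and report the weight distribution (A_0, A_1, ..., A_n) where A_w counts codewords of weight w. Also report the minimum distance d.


Weight distribution: A_0 = 1, A_2 = 1, A_3 = 2, A_4 = 1, A_5 = 2, A_6 = 1. Minimum distance d = 2.

Enumerate all 2^3 = 8 messages m ∈ F_2^3.
For each, compute codeword c = mG in F_2^8, then tally its weight.
  m = 000 → c = 00000000, weight = 0.
  m = 100 → c = 10010011, weight = 4.
  m = 010 → c = 00101000, weight = 2.
  m = 110 → c = 10111011, weight = 6.
  m = 001 → c = 00010110, weight = 3.
  m = 101 → c = 10000101, weight = 3.
  m = 011 → c = 00111110, weight = 5.
  m = 111 → c = 10101101, weight = 5.
Tally weights:
  weight 0: 1 codewords.
  weight 2: 1 codewords.
  weight 3: 2 codewords.
  weight 4: 1 codewords.
  weight 5: 2 codewords.
  weight 6: 1 codewords.
Minimum distance d = smallest w > 0 with A_w > 0 = 2.
Sanity: Σ A_w = 8 = 2^3 = 8 ✓.


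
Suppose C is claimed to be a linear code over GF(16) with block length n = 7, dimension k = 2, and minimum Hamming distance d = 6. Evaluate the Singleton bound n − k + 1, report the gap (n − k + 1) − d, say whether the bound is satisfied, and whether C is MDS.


Singleton RHS = n − k + 1 = 6, slack = 0, bound satisfied, MDS.

Singleton bound: d ≤ n − k + 1.
Here n = 7, k = 2, so n − k + 1 = 6.
Given d = 6, check d ≤ 6: YES.
Slack = (n − k + 1) − d = 0.
The code is MDS (slack = 0).
Description: the claimed parameters are [7, 2, 6]_16; such a code would be MDS (meets Singleton bound).


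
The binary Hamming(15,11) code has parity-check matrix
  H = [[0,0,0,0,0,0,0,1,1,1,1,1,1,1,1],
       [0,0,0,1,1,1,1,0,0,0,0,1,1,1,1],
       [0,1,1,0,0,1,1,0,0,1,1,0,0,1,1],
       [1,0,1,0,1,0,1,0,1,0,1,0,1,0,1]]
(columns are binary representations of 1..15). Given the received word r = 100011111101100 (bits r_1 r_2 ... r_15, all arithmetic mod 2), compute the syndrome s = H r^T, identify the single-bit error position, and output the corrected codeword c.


s = (1, 1, 1, 1)^T, error position = 15, corrected codeword c = 100011111101101

Compute s = H r^T mod 2 one row at a time:
  s_1 = 1 + 1 + 1 + 0 + 1 + 1 + 0 + 0 = 5 ≡ 1 (mod 2).
  s_2 = 0 + 1 + 1 + 1 + 1 + 1 + 0 + 0 = 5 ≡ 1 (mod 2).
  s_3 = 0 + 0 + 1 + 1 + 1 + 0 + 0 + 0 = 3 ≡ 1 (mod 2).
  s_4 = 1 + 0 + 1 + 1 + 1 + 0 + 1 + 0 = 5 ≡ 1 (mod 2).
s = (1, 1, 1, 1)^T — this equals column 15 of H (binary 1111), so error is at position 15.
Correct: flip bit 15 of r = 100011111101100 to get c = 100011111101101.


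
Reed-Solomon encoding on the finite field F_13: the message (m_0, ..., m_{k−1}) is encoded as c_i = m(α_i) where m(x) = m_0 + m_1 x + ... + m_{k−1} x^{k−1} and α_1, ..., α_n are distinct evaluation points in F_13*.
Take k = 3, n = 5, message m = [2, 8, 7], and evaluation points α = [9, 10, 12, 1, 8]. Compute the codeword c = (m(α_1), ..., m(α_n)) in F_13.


c = [4, 2, 1, 4, 7]

Message polynomial: m(x) = 2 + 8·x + 7·x^2 (mod 13).
For each evaluation point α_i, compute m(α_i) mod 13:
  α_1 = 9: Horner steps 7 → 6 → 4, so m(9) = 4.
  α_2 = 10: Horner steps 7 → 0 → 2, so m(10) = 2.
  α_3 = 12: Horner steps 7 → 1 → 1, so m(12) = 1.
  α_4 = 1: Horner steps 7 → 2 → 4, so m(1) = 4.
  α_5 = 8: Horner steps 7 → 12 → 7, so m(8) = 7.
Codeword c = [4, 2, 1, 4, 7] ∈ F_13^5.


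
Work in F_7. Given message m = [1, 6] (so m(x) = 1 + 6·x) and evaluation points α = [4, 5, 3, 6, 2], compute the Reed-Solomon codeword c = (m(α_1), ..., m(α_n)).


c = [4, 3, 5, 2, 6]

Message polynomial: m(x) = 1 + 6·x (mod 7).
For each evaluation point α_i, compute m(α_i) mod 7:
  α_1 = 4: Horner steps 6 → 4, so m(4) = 4.
  α_2 = 5: Horner steps 6 → 3, so m(5) = 3.
  α_3 = 3: Horner steps 6 → 5, so m(3) = 5.
  α_4 = 6: Horner steps 6 → 2, so m(6) = 2.
  α_5 = 2: Horner steps 6 → 6, so m(2) = 6.
Codeword c = [4, 3, 5, 2, 6] ∈ F_7^5.


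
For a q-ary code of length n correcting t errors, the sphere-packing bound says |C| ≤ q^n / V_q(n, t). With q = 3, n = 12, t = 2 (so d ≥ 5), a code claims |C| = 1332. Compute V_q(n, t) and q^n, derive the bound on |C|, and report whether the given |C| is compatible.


V_q(n, t) = 289, q^n = 531441, Hamming bound = 1838, |C| = 1332 ≤ bound (satisfied).

Step 1: Compute V_q(n, t) = Σ_{j=0}^2 C(n, j) (q−1)^j.
  j = 0: C(12,0)·(2)^0 = 1·1 = 1.
  j = 1: C(12,1)·(2)^1 = 12·2 = 24.
  j = 2: C(12,2)·(2)^2 = 66·4 = 264.
  V_q(n, t) = 1 + 24 + 264 = 289.
Step 2: q^n = 3^12 = 531441.
Step 3: Hamming bound ⌊q^n / V_q(n,t)⌋ = ⌊531441/289⌋ = 1838.
Step 4: Compare |C| = 1332 to 1838: satisfied.
The claimed |C| lies below the Hamming bound.


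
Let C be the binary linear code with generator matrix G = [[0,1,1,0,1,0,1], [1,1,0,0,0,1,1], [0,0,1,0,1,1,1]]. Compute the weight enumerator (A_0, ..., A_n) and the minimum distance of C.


Weight distribution: A_0 = 1, A_2 = 2, A_4 = 5. Minimum distance d = 2.

Enumerate all 2^3 = 8 messages m ∈ F_2^3.
For each, compute codeword c = mG in F_2^7, then tally its weight.
  m = 000 → c = 0000000, weight = 0.
  m = 100 → c = 0110101, weight = 4.
  m = 010 → c = 1100011, weight = 4.
  m = 110 → c = 1010110, weight = 4.
  m = 001 → c = 0010111, weight = 4.
  m = 101 → c = 0100010, weight = 2.
  m = 011 → c = 1110100, weight = 4.
  m = 111 → c = 1000001, weight = 2.
Tally weights:
  weight 0: 1 codewords.
  weight 2: 2 codewords.
  weight 4: 5 codewords.
Minimum distance d = smallest w > 0 with A_w > 0 = 2.
Sanity: Σ A_w = 8 = 2^3 = 8 ✓.


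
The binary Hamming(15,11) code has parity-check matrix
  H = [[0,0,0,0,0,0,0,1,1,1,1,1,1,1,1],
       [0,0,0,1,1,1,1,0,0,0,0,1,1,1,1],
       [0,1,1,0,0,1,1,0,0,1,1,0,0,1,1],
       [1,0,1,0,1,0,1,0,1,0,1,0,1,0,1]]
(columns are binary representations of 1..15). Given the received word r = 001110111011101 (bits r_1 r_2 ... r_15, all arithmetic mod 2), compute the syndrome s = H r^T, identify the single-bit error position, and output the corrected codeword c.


s = (0, 0, 0, 1)^T, error position = 1, corrected codeword c = 101110111011101

Compute s = H r^T mod 2 one row at a time:
  s_1 = 1 + 1 + 0 + 1 + 1 + 1 + 0 + 1 = 6 ≡ 0 (mod 2).
  s_2 = 1 + 1 + 0 + 1 + 1 + 1 + 0 + 1 = 6 ≡ 0 (mod 2).
  s_3 = 0 + 1 + 0 + 1 + 0 + 1 + 0 + 1 = 4 ≡ 0 (mod 2).
  s_4 = 0 + 1 + 1 + 1 + 1 + 1 + 1 + 1 = 7 ≡ 1 (mod 2).
s = (0, 0, 0, 1)^T — this equals column 1 of H (binary 0001), so error is at position 1.
Correct: flip bit 1 of r = 001110111011101 to get c = 101110111011101.


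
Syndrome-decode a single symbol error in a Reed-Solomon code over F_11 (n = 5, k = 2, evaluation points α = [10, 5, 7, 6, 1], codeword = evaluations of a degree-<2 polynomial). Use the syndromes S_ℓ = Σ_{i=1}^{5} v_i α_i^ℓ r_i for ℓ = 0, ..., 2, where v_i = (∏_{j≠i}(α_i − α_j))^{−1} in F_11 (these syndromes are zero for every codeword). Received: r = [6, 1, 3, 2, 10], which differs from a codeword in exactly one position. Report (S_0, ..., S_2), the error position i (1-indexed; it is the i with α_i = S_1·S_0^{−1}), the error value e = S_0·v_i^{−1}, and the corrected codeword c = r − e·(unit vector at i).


S = (1, 1, 1), error at position 5, error magnitude e = 2, c = [6, 1, 3, 2, 8].

Step 1: column multipliers v_i = (∏_{j≠i}(α_i − α_j))^{−1} mod 11.
  i = 1 (α = 10): (10−5)(10−7)(10−6)(10−1) = 5·3·4·9 = 540 ≡ 1, so v_1 = 1^{−1} = 1 (mod 11).
  i = 2 (α = 5): (5−10)(5−7)(5−6)(5−1) = (−5)·(−2)·(−1)·4 = −40 ≡ 4, so v_2 = 4^{−1} = 3 (mod 11).
  i = 3 (α = 7): (7−10)(7−5)(7−6)(7−1) = (−3)·2·1·6 = −36 ≡ 8, so v_3 = 8^{−1} = 7 (mod 11).
  i = 4 (α = 6): (6−10)(6−5)(6−7)(6−1) = (−4)·1·(−1)·5 = 20 ≡ 9, so v_4 = 9^{−1} = 5 (mod 11).
  i = 5 (α = 1): (1−10)(1−5)(1−7)(1−6) = (−9)·(−4)·(−6)·(−5) = 1080 ≡ 2, so v_5 = 2^{−1} = 6 (mod 11).
  v = [1, 3, 7, 5, 6].
Step 2: syndromes of r = [6, 1, 3, 2, 10] (all sums mod 11).
  S_0 = Σ v_i r_i = 1·6 + 3·1 + 7·3 + 5·2 + 6·10 = 100 ≡ 1.
  S_1 = Σ v_i α_i r_i = 1·10·6 + 3·5·1 + 7·7·3 + 5·6·2 + 6·1·10 = 342 ≡ 1.
  α_i^2 mod 11 = [1, 3, 5, 3, 1].
  S_2 = Σ v_i α_i^2 r_i = 1·1·6 + 3·3·1 + 7·5·3 + 5·3·2 + 6·1·10 = 210 ≡ 1.
  S = (1, 1, 1) ≠ 0, so r is not a codeword (an error is present).
Step 3: locate the error. For a single error e at position i, S_ℓ = v_i·e·α_i^ℓ, so α_err = S_1/S_0.
  S_0^{−1} = 1^{−1} = 1 (mod 11), so α_err = 1·1 = 1 ≡ 1 = α_5. Error position i = 5.
  Consistency check: S_2/S_1 = 1·1 = 1 ≡ 1 = α_err ✓ (single-error assumption holds).
Step 4: error magnitude e = S_0/v_5 = S_0·∏_{j≠5}(α_5 − α_j) = 1·2 = 2 ≡ 2 (mod 11).
Step 5: correct position 5: c_5 = r_5 − e = 10 − 2 ≡ 8 (mod 11). Hence c = [6, 1, 3, 2, 8].
  Check: interpolating c through the α_i gives m(x) = 7 + 1·x (degree < 2) with m(α_i) = c_i for every i, so c is indeed a codeword.


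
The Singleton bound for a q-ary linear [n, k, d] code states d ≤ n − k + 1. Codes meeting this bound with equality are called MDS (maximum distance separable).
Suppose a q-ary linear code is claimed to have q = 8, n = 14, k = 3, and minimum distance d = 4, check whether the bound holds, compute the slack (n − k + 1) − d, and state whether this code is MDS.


Singleton RHS = n − k + 1 = 12, slack = 8, bound satisfied, not MDS.

Singleton bound: d ≤ n − k + 1.
Here n = 14, k = 3, so n − k + 1 = 12.
Given d = 4, check d ≤ 12: YES.
Slack = (n − k + 1) − d = 8.
The code is NOT MDS (slack = 8 > 0).
Description: the claimed parameters are [14, 3, 4]_8; such a code would be non-MDS.


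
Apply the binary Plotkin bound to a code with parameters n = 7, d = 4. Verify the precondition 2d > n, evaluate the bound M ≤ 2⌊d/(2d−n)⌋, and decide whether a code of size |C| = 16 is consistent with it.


Plotkin bound M ≤ 8; given |C| = 16 > bound (violated).

Check applicability: 2d = 8, n = 7.
2d − n = 1 > 0, so Plotkin applies.
Compute d/(2d−n) = 4/1 ≈ 4.0000.
⌊d/(2d−n)⌋ = 4.
Plotkin bound: M ≤ 2·4 = 8.
Given |C| = 16, check: VIOLATED.
This |C| is above the Plotkin bound, so no binary code with n = 7, d = 4 and 16 codewords exists.


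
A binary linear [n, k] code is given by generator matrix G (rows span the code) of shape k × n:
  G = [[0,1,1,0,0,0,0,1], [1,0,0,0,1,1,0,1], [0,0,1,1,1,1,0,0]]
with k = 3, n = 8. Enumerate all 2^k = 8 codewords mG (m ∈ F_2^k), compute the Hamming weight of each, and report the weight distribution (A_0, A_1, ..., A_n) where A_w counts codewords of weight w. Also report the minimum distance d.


Weight distribution: A_0 = 1, A_3 = 2, A_4 = 3, A_5 = 2. Minimum distance d = 3.

Enumerate all 2^3 = 8 messages m ∈ F_2^3.
For each, compute codeword c = mG in F_2^8, then tally its weight.
  m = 000 → c = 00000000, weight = 0.
  m = 100 → c = 01100001, weight = 3.
  m = 010 → c = 10001101, weight = 4.
  m = 110 → c = 11101100, weight = 5.
  m = 001 → c = 00111100, weight = 4.
  m = 101 → c = 01011101, weight = 5.
  m = 011 → c = 10110001, weight = 4.
  m = 111 → c = 11010000, weight = 3.
Tally weights:
  weight 0: 1 codewords.
  weight 3: 2 codewords.
  weight 4: 3 codewords.
  weight 5: 2 codewords.
Minimum distance d = smallest w > 0 with A_w > 0 = 3.
Sanity: Σ A_w = 8 = 2^3 = 8 ✓.


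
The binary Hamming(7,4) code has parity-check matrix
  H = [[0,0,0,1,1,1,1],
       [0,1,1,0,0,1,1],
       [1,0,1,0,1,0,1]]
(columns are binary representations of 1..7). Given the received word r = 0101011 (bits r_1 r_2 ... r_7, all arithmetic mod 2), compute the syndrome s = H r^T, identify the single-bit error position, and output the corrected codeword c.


s = (1, 1, 1)^T, error position = 7, corrected codeword c = 0101010

Compute s = H r^T mod 2 one row at a time:
  s_1 = 1 + 0 + 1 + 1 = 3 ≡ 1 (mod 2).
  s_2 = 1 + 0 + 1 + 1 = 3 ≡ 1 (mod 2).
  s_3 = 0 + 0 + 0 + 1 = 1 ≡ 1 (mod 2).
s = (1, 1, 1)^T — this equals column 7 of H (binary 111), so error is at position 7.
Correct: flip bit 7 of r = 0101011 to get c = 0101010.


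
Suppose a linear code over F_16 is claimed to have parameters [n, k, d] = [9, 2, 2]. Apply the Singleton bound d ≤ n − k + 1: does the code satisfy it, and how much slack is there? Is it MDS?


Singleton RHS = n − k + 1 = 8, slack = 6, bound satisfied, not MDS.

Singleton bound: d ≤ n − k + 1.
Here n = 9, k = 2, so n − k + 1 = 8.
Given d = 2, check d ≤ 8: YES.
Slack = (n − k + 1) − d = 6.
The code is NOT MDS (slack = 6 > 0).
Description: the claimed parameters are [9, 2, 2]_16; such a code would be non-MDS.


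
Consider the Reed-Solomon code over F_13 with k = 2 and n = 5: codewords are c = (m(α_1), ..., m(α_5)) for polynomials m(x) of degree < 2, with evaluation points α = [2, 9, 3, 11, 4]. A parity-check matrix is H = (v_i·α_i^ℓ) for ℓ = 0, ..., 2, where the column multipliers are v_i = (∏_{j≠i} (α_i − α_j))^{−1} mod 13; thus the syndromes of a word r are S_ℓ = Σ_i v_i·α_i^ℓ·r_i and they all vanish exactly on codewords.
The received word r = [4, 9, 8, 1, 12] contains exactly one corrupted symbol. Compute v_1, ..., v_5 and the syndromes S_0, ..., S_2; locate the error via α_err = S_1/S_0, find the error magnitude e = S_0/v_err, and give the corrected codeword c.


S = (9, 3, 1), error at position 2, error magnitude e = 3, c = [4, 6, 8, 1, 12].

Step 1: column multipliers v_i = (∏_{j≠i}(α_i − α_j))^{−1} mod 13.
  i = 1 (α = 2): (2−9)(2−3)(2−11)(2−4) = (−7)·(−1)·(−9)·(−2) = 126 ≡ 9, so v_1 = 9^{−1} = 3 (mod 13).
  i = 2 (α = 9): (9−2)(9−3)(9−11)(9−4) = 7·6·(−2)·5 = −420 ≡ 9, so v_2 = 9^{−1} = 3 (mod 13).
  i = 3 (α = 3): (3−2)(3−9)(3−11)(3−4) = 1·(−6)·(−8)·(−1) = −48 ≡ 4, so v_3 = 4^{−1} = 10 (mod 13).
  i = 4 (α = 11): (11−2)(11−9)(11−3)(11−4) = 9·2·8·7 = 1008 ≡ 7, so v_4 = 7^{−1} = 2 (mod 13).
  i = 5 (α = 4): (4−2)(4−9)(4−3)(4−11) = 2·(−5)·1·(−7) = 70 ≡ 5, so v_5 = 5^{−1} = 8 (mod 13).
  v = [3, 3, 10, 2, 8].
Step 2: syndromes of r = [4, 9, 8, 1, 12] (all sums mod 13).
  S_0 = Σ v_i r_i = 3·4 + 3·9 + 10·8 + 2·1 + 8·12 = 217 ≡ 9.
  S_1 = Σ v_i α_i r_i = 3·2·4 + 3·9·9 + 10·3·8 + 2·11·1 + 8·4·12 = 913 ≡ 3.
  α_i^2 mod 13 = [4, 3, 9, 4, 3].
  S_2 = Σ v_i α_i^2 r_i = 3·4·4 + 3·3·9 + 10·9·8 + 2·4·1 + 8·3·12 = 1145 ≡ 1.
  S = (9, 3, 1) ≠ 0, so r is not a codeword (an error is present).
Step 3: locate the error. For a single error e at position i, S_ℓ = v_i·e·α_i^ℓ, so α_err = S_1/S_0.
  S_0^{−1} = 9^{−1} = 3 (mod 13), so α_err = 3·3 = 9 ≡ 9 = α_2. Error position i = 2.
  Consistency check: S_2/S_1 = 1·9 = 9 ≡ 9 = α_err ✓ (single-error assumption holds).
Step 4: error magnitude e = S_0/v_2 = S_0·∏_{j≠2}(α_2 − α_j) = 9·9 = 81 ≡ 3 (mod 13).
Step 5: correct position 2: c_2 = r_2 − e = 9 − 3 ≡ 6 (mod 13). Hence c = [4, 6, 8, 1, 12].
  Check: interpolating c through the α_i gives m(x) = 9 + 4·x (degree < 2) with m(α_i) = c_i for every i, so c is indeed a codeword.


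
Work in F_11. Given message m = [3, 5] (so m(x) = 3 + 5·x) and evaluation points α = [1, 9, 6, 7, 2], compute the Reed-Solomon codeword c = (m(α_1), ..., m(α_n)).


c = [8, 4, 0, 5, 2]

Message polynomial: m(x) = 3 + 5·x (mod 11).
For each evaluation point α_i, compute m(α_i) mod 11:
  α_1 = 1: Horner steps 5 → 8, so m(1) = 8.
  α_2 = 9: Horner steps 5 → 4, so m(9) = 4.
  α_3 = 6: Horner steps 5 → 0, so m(6) = 0.
  α_4 = 7: Horner steps 5 → 5, so m(7) = 5.
  α_5 = 2: Horner steps 5 → 2, so m(2) = 2.
Codeword c = [8, 4, 0, 5, 2] ∈ F_11^5.


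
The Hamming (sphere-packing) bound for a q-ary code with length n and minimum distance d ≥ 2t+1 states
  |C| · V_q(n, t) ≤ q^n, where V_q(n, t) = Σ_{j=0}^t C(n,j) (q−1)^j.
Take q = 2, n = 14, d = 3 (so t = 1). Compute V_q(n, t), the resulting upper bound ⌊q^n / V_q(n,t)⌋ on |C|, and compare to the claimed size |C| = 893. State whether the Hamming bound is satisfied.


V_q(n, t) = 15, q^n = 16384, Hamming bound = 1092, |C| = 893 ≤ bound (satisfied).

Step 1: Compute V_q(n, t) = Σ_{j=0}^1 C(n, j) (q−1)^j.
  j = 0: C(14,0)·(1)^0 = 1·1 = 1.
  j = 1: C(14,1)·(1)^1 = 14·1 = 14.
  V_q(n, t) = 1 + 14 = 15.
Step 2: q^n = 2^14 = 16384.
Step 3: Hamming bound ⌊q^n / V_q(n,t)⌋ = ⌊16384/15⌋ = 1092.
Step 4: Compare |C| = 893 to 1092: satisfied.
The claimed |C| lies below the Hamming bound.


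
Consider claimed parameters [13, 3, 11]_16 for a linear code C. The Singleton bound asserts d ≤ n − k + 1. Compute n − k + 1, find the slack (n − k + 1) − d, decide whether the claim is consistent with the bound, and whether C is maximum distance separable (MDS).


Singleton RHS = n − k + 1 = 11, slack = 0, bound satisfied, MDS.

Singleton bound: d ≤ n − k + 1.
Here n = 13, k = 3, so n − k + 1 = 11.
Given d = 11, check d ≤ 11: YES.
Slack = (n − k + 1) − d = 0.
The code is MDS (slack = 0).
Description: the claimed parameters are [13, 3, 11]_16; such a code would be MDS (meets Singleton bound).


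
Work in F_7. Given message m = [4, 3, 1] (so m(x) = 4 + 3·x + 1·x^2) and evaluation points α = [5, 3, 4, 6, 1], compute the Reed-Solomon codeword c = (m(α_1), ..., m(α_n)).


c = [2, 1, 4, 2, 1]

Message polynomial: m(x) = 4 + 3·x + 1·x^2 (mod 7).
For each evaluation point α_i, compute m(α_i) mod 7:
  α_1 = 5: Horner steps 1 → 1 → 2, so m(5) = 2.
  α_2 = 3: Horner steps 1 → 6 → 1, so m(3) = 1.
  α_3 = 4: Horner steps 1 → 0 → 4, so m(4) = 4.
  α_4 = 6: Horner steps 1 → 2 → 2, so m(6) = 2.
  α_5 = 1: Horner steps 1 → 4 → 1, so m(1) = 1.
Codeword c = [2, 1, 4, 2, 1] ∈ F_7^5.


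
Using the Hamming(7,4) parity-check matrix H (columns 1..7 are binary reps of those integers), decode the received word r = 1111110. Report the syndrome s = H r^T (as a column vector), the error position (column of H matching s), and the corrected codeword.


s = (1, 1, 1)^T, error position = 7, corrected codeword c = 1111111

Compute s = H r^T mod 2 one row at a time:
  s_1 = 1 + 1 + 1 + 0 = 3 ≡ 1 (mod 2).
  s_2 = 1 + 1 + 1 + 0 = 3 ≡ 1 (mod 2).
  s_3 = 1 + 1 + 1 + 0 = 3 ≡ 1 (mod 2).
s = (1, 1, 1)^T — this equals column 7 of H (binary 111), so error is at position 7.
Correct: flip bit 7 of r = 1111110 to get c = 1111111.


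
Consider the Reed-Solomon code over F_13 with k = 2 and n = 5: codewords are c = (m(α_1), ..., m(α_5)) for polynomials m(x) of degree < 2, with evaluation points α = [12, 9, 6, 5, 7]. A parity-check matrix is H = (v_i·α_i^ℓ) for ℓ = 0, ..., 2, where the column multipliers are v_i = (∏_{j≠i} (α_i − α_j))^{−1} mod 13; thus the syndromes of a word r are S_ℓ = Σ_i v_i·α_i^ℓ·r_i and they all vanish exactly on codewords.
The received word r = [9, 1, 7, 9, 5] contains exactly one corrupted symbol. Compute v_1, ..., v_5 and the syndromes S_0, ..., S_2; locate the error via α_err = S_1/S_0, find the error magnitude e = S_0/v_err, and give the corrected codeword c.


S = (11, 2, 11), error at position 1, error magnitude e = 1, c = [8, 1, 7, 9, 5].

Step 1: column multipliers v_i = (∏_{j≠i}(α_i − α_j))^{−1} mod 13.
  i = 1 (α = 12): (12−9)(12−6)(12−5)(12−7) = 3·6·7·5 = 630 ≡ 6, so v_1 = 6^{−1} = 11 (mod 13).
  i = 2 (α = 9): (9−12)(9−6)(9−5)(9−7) = (−3)·3·4·2 = −72 ≡ 6, so v_2 = 6^{−1} = 11 (mod 13).
  i = 3 (α = 6): (6−12)(6−9)(6−5)(6−7) = (−6)·(−3)·1·(−1) = −18 ≡ 8, so v_3 = 8^{−1} = 5 (mod 13).
  i = 4 (α = 5): (5−12)(5−9)(5−6)(5−7) = (−7)·(−4)·(−1)·(−2) = 56 ≡ 4, so v_4 = 4^{−1} = 10 (mod 13).
  i = 5 (α = 7): (7−12)(7−9)(7−6)(7−5) = (−5)·(−2)·1·2 = 20 ≡ 7, so v_5 = 7^{−1} = 2 (mod 13).
  v = [11, 11, 5, 10, 2].
Step 2: syndromes of r = [9, 1, 7, 9, 5] (all sums mod 13).
  S_0 = Σ v_i r_i = 11·9 + 11·1 + 5·7 + 10·9 + 2·5 = 245 ≡ 11.
  S_1 = Σ v_i α_i r_i = 11·12·9 + 11·9·1 + 5·6·7 + 10·5·9 + 2·7·5 = 2017 ≡ 2.
  α_i^2 mod 13 = [1, 3, 10, 12, 10].
  S_2 = Σ v_i α_i^2 r_i = 11·1·9 + 11·3·1 + 5·10·7 + 10·12·9 + 2·10·5 = 1662 ≡ 11.
  S = (11, 2, 11) ≠ 0, so r is not a codeword (an error is present).
Step 3: locate the error. For a single error e at position i, S_ℓ = v_i·e·α_i^ℓ, so α_err = S_1/S_0.
  S_0^{−1} = 11^{−1} = 6 (mod 13), so α_err = 2·6 = 12 ≡ 12 = α_1. Error position i = 1.
  Consistency check: S_2/S_1 = 11·7 = 77 ≡ 12 = α_err ✓ (single-error assumption holds).
Step 4: error magnitude e = S_0/v_1 = S_0·∏_{j≠1}(α_1 − α_j) = 11·6 = 66 ≡ 1 (mod 13).
Step 5: correct position 1: c_1 = r_1 − e = 9 − 1 ≡ 8 (mod 13). Hence c = [8, 1, 7, 9, 5].
  Check: interpolating c through the α_i gives m(x) = 6 + 11·x (degree < 2) with m(α_i) = c_i for every i, so c is indeed a codeword.


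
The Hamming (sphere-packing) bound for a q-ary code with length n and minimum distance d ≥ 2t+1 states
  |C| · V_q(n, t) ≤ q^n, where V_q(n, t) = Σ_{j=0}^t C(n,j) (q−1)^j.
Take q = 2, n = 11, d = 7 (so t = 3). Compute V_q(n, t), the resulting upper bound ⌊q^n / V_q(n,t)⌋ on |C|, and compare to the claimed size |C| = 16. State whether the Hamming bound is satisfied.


V_q(n, t) = 232, q^n = 2048, Hamming bound = 8, |C| = 16 > bound (violated).

Step 1: Compute V_q(n, t) = Σ_{j=0}^3 C(n, j) (q−1)^j.
  j = 0: C(11,0)·(1)^0 = 1·1 = 1.
  j = 1: C(11,1)·(1)^1 = 11·1 = 11.
  j = 2: C(11,2)·(1)^2 = 55·1 = 55.
  j = 3: C(11,3)·(1)^3 = 165·1 = 165.
  V_q(n, t) = 1 + 11 + 55 + 165 = 232.
Step 2: q^n = 2^11 = 2048.
Step 3: Hamming bound ⌊q^n / V_q(n,t)⌋ = ⌊2048/232⌋ = 8.
Step 4: Compare |C| = 16 to 8: violated.
The claimed |C| lies above the Hamming bound, so no 2-ary code of length 11 with d ≥ 7 can have 16 codewords.


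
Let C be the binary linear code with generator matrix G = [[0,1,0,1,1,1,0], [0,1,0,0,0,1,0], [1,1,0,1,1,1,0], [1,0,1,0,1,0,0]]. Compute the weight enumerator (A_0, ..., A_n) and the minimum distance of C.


Weight distribution: A_0 = 1, A_1 = 1, A_2 = 4, A_3 = 4, A_4 = 3, A_5 = 3. Minimum distance d = 1.

Enumerate all 2^4 = 16 messages m ∈ F_2^4.
For each, compute codeword c = mG in F_2^7, then tally its weight.
  m = 0000 → c = 0000000, weight = 0.
  m = 1000 → c = 0101110, weight = 4.
  m = 0100 → c = 0100010, weight = 2.
  m = 1100 → c = 0001100, weight = 2.
  m = 0010 → c = 1101110, weight = 5.
  m = 1010 → c = 1000000, weight = 1.
  m = 0110 → c = 1001100, weight = 3.
  m = 1110 → c = 1100010, weight = 3.
  m = 0001 → c = 1010100, weight = 3.
  m = 1001 → c = 1111010, weight = 5.
  m = 0101 → c = 1110110, weight = 5.
  m = 1101 → c = 1011000, weight = 3.
  m = 0011 → c = 0111010, weight = 4.
  m = 1011 → c = 0010100, weight = 2.
  m = 0111 → c = 0011000, weight = 2.
  m = 1111 → c = 0110110, weight = 4.
Tally weights:
  weight 0: 1 codewords.
  weight 1: 1 codewords.
  weight 2: 4 codewords.
  weight 3: 4 codewords.
  weight 4: 3 codewords.
  weight 5: 3 codewords.
Minimum distance d = smallest w > 0 with A_w > 0 = 1.
Sanity: Σ A_w = 16 = 2^4 = 16 ✓.


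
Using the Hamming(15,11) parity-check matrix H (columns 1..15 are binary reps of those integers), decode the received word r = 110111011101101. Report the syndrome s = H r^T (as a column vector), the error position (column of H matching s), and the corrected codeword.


s = (0, 0, 0, 1)^T, error position = 1, corrected codeword c = 010111011101101

Compute s = H r^T mod 2 one row at a time:
  s_1 = 1 + 1 + 1 + 0 + 1 + 1 + 0 + 1 = 6 ≡ 0 (mod 2).
  s_2 = 1 + 1 + 1 + 0 + 1 + 1 + 0 + 1 = 6 ≡ 0 (mod 2).
  s_3 = 1 + 0 + 1 + 0 + 1 + 0 + 0 + 1 = 4 ≡ 0 (mod 2).
  s_4 = 1 + 0 + 1 + 0 + 1 + 0 + 1 + 1 = 5 ≡ 1 (mod 2).
s = (0, 0, 0, 1)^T — this equals column 1 of H (binary 0001), so error is at position 1.
Correct: flip bit 1 of r = 110111011101101 to get c = 010111011101101.


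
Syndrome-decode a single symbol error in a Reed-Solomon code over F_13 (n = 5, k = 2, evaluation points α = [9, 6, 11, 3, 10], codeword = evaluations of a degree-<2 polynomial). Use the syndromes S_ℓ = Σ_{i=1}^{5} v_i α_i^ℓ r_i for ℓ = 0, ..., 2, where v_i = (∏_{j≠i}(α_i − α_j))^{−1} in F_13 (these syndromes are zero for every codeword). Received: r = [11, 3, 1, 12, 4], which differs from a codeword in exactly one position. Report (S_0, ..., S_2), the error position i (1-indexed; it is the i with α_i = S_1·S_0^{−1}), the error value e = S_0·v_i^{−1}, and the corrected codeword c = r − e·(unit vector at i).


S = (3, 1, 9), error at position 1, error magnitude e = 4, c = [7, 3, 1, 12, 4].

Step 1: column multipliers v_i = (∏_{j≠i}(α_i − α_j))^{−1} mod 13.
  i = 1 (α = 9): (9−6)(9−11)(9−3)(9−10) = 3·(−2)·6·(−1) = 36 ≡ 10, so v_1 = 10^{−1} = 4 (mod 13).
  i = 2 (α = 6): (6−9)(6−11)(6−3)(6−10) = (−3)·(−5)·3·(−4) = −180 ≡ 2, so v_2 = 2^{−1} = 7 (mod 13).
  i = 3 (α = 11): (11−9)(11−6)(11−3)(11−10) = 2·5·8·1 = 80 ≡ 2, so v_3 = 2^{−1} = 7 (mod 13).
  i = 4 (α = 3): (3−9)(3−6)(3−11)(3−10) = (−6)·(−3)·(−8)·(−7) = 1008 ≡ 7, so v_4 = 7^{−1} = 2 (mod 13).
  i = 5 (α = 10): (10−9)(10−6)(10−11)(10−3) = 1·4·(−1)·7 = −28 ≡ 11, so v_5 = 11^{−1} = 6 (mod 13).
  v = [4, 7, 7, 2, 6].
Step 2: syndromes of r = [11, 3, 1, 12, 4] (all sums mod 13).
  S_0 = Σ v_i r_i = 4·11 + 7·3 + 7·1 + 2·12 + 6·4 = 120 ≡ 3.
  S_1 = Σ v_i α_i r_i = 4·9·11 + 7·6·3 + 7·11·1 + 2·3·12 + 6·10·4 = 911 ≡ 1.
  α_i^2 mod 13 = [3, 10, 4, 9, 9].
  S_2 = Σ v_i α_i^2 r_i = 4·3·11 + 7·10·3 + 7·4·1 + 2·9·12 + 6·9·4 = 802 ≡ 9.
  S = (3, 1, 9) ≠ 0, so r is not a codeword (an error is present).
Step 3: locate the error. For a single error e at position i, S_ℓ = v_i·e·α_i^ℓ, so α_err = S_1/S_0.
  S_0^{−1} = 3^{−1} = 9 (mod 13), so α_err = 1·9 = 9 ≡ 9 = α_1. Error position i = 1.
  Consistency check: S_2/S_1 = 9·1 = 9 ≡ 9 = α_err ✓ (single-error assumption holds).
Step 4: error magnitude e = S_0/v_1 = S_0·∏_{j≠1}(α_1 − α_j) = 3·10 = 30 ≡ 4 (mod 13).
Step 5: correct position 1: c_1 = r_1 − e = 11 − 4 ≡ 7 (mod 13). Hence c = [7, 3, 1, 12, 4].
  Check: interpolating c through the α_i gives m(x) = 8 + 10·x (degree < 2) with m(α_i) = c_i for every i, so c is indeed a codeword.


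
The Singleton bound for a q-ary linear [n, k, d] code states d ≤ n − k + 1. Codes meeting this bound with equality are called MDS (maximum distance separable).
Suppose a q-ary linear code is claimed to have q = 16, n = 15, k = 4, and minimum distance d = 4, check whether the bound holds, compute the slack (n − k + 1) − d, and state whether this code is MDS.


Singleton RHS = n − k + 1 = 12, slack = 8, bound satisfied, not MDS.

Singleton bound: d ≤ n − k + 1.
Here n = 15, k = 4, so n − k + 1 = 12.
Given d = 4, check d ≤ 12: YES.
Slack = (n − k + 1) − d = 8.
The code is NOT MDS (slack = 8 > 0).
Description: the claimed parameters are [15, 4, 4]_16; such a code would be non-MDS.


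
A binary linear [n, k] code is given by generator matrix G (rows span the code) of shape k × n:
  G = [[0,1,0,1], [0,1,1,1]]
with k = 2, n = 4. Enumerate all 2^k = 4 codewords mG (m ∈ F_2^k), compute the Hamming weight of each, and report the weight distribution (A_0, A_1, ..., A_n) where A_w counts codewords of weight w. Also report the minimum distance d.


Weight distribution: A_0 = 1, A_1 = 1, A_2 = 1, A_3 = 1. Minimum distance d = 1.

Enumerate all 2^2 = 4 messages m ∈ F_2^2.
For each, compute codeword c = mG in F_2^4, then tally its weight.
  m = 00 → c = 0000, weight = 0.
  m = 10 → c = 0101, weight = 2.
  m = 01 → c = 0111, weight = 3.
  m = 11 → c = 0010, weight = 1.
Tally weights:
  weight 0: 1 codewords.
  weight 1: 1 codewords.
  weight 2: 1 codewords.
  weight 3: 1 codewords.
Minimum distance d = smallest w > 0 with A_w > 0 = 1.
Sanity: Σ A_w = 4 = 2^2 = 4 ✓.


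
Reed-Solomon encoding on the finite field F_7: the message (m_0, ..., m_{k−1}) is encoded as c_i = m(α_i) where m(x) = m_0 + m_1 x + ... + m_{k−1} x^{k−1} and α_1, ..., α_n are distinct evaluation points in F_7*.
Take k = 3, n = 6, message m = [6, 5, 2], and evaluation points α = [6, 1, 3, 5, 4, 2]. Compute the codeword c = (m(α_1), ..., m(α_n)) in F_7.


c = [3, 6, 4, 4, 2, 3]

Message polynomial: m(x) = 6 + 5·x + 2·x^2 (mod 7).
For each evaluation point α_i, compute m(α_i) mod 7:
  α_1 = 6: Horner steps 2 → 3 → 3, so m(6) = 3.
  α_2 = 1: Horner steps 2 → 0 → 6, so m(1) = 6.
  α_3 = 3: Horner steps 2 → 4 → 4, so m(3) = 4.
  α_4 = 5: Horner steps 2 → 1 → 4, so m(5) = 4.
  α_5 = 4: Horner steps 2 → 6 → 2, so m(4) = 2.
  α_6 = 2: Horner steps 2 → 2 → 3, so m(2) = 3.
Codeword c = [3, 6, 4, 4, 2, 3] ∈ F_7^6.


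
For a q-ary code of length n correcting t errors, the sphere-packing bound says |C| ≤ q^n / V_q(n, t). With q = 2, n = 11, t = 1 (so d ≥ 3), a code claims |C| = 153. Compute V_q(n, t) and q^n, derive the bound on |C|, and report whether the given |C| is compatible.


V_q(n, t) = 12, q^n = 2048, Hamming bound = 170, |C| = 153 ≤ bound (satisfied).

Step 1: Compute V_q(n, t) = Σ_{j=0}^1 C(n, j) (q−1)^j.
  j = 0: C(11,0)·(1)^0 = 1·1 = 1.
  j = 1: C(11,1)·(1)^1 = 11·1 = 11.
  V_q(n, t) = 1 + 11 = 12.
Step 2: q^n = 2^11 = 2048.
Step 3: Hamming bound ⌊q^n / V_q(n,t)⌋ = ⌊2048/12⌋ = 170.
Step 4: Compare |C| = 153 to 170: satisfied.
The claimed |C| lies below the Hamming bound.


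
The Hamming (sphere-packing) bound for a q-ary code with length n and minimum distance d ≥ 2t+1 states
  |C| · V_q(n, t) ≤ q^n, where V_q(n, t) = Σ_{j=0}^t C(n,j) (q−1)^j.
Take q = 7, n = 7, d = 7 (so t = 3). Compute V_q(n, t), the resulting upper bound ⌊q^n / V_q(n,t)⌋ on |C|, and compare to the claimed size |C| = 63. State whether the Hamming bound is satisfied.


V_q(n, t) = 8359, q^n = 823543, Hamming bound = 98, |C| = 63 ≤ bound (satisfied).

Step 1: Compute V_q(n, t) = Σ_{j=0}^3 C(n, j) (q−1)^j.
  j = 0: C(7,0)·(6)^0 = 1·1 = 1.
  j = 1: C(7,1)·(6)^1 = 7·6 = 42.
  j = 2: C(7,2)·(6)^2 = 21·36 = 756.
  j = 3: C(7,3)·(6)^3 = 35·216 = 7560.
  V_q(n, t) = 1 + 42 + 756 + 7560 = 8359.
Step 2: q^n = 7^7 = 823543.
Step 3: Hamming bound ⌊q^n / V_q(n,t)⌋ = ⌊823543/8359⌋ = 98.
Step 4: Compare |C| = 63 to 98: satisfied.
The claimed |C| lies below the Hamming bound.
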